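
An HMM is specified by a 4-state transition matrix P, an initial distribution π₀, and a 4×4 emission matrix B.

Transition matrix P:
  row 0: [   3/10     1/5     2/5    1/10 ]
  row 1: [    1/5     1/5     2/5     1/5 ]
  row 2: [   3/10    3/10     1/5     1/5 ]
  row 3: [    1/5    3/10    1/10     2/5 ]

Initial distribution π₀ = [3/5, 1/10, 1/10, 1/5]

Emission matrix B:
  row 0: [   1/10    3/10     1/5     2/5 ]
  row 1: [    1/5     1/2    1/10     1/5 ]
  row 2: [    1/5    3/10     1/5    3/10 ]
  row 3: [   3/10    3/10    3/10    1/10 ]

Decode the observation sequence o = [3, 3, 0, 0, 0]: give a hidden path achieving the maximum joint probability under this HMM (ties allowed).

t=0: δ = [2.400e-01, 2.000e-02, 3.000e-02, 2.000e-02]  (obs o_0=3)
t=1: δ = [2.880e-02, 9.600e-03, 2.880e-02, 2.400e-03]  ψ = [0, 0, 0, 0]  (obs o_1=3)
t=2: δ = [8.640e-04, 1.728e-03, 2.304e-03, 1.728e-03]  ψ = [0, 2, 0, 2]  (obs o_2=0)
t=3: δ = [6.912e-05, 1.382e-04, 1.382e-04, 2.074e-04]  ψ = [2, 2, 1, 3]  (obs o_3=0)
t=4: δ = [4.147e-06, 1.244e-05, 1.106e-05, 2.488e-05]  ψ = [2, 3, 1, 3]  (obs o_4=0)
backtrack: best end state = 3; path = [0, 2, 3, 3, 3]

path = [0, 2, 3, 3, 3]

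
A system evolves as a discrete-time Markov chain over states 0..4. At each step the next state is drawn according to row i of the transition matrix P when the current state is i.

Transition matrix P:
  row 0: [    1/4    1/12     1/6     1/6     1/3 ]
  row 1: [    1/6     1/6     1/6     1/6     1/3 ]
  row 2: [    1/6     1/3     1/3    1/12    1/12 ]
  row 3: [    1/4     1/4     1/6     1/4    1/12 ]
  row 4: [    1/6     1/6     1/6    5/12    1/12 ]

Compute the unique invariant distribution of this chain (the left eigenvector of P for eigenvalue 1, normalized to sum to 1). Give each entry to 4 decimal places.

Balance equations π_j = Σ_i π_i·P[i][j]:
  π_0 = 1/4·π_0 + 1/6·π_1 + 1/6·π_2 + 1/4·π_3 + 1/6·π_4
  π_1 = 1/12·π_0 + 1/6·π_1 + 1/3·π_2 + 1/4·π_3 + 1/6·π_4
  π_2 = 1/6·π_0 + 1/6·π_1 + 1/3·π_2 + 1/6·π_3 + 1/6·π_4
  π_3 = 1/6·π_0 + 1/6·π_1 + 1/12·π_2 + 1/4·π_3 + 5/12·π_4
  normalize: π_0 + π_1 + π_2 + π_3 + π_4 = 1
Solving the linear system gives exactly π = [321/1595, 962/4785, 1/5, 31/145, 16/87].

π = [0.2013, 0.2010, 0.2000, 0.2138, 0.1839]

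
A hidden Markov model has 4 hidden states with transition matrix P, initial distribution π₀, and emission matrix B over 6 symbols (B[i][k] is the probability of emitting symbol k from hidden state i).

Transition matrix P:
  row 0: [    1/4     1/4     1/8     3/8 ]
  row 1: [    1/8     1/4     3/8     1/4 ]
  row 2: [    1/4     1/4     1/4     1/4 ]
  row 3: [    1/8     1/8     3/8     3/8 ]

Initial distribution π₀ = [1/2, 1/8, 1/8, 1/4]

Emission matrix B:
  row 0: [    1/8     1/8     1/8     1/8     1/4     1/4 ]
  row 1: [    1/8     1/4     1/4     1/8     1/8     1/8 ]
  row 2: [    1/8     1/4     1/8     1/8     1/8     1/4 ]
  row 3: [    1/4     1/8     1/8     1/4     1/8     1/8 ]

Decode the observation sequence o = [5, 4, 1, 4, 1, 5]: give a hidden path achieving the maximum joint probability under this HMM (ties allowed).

path = [0, 3, 2, 0, 1, 2]

t=0: δ = [1.250e-01, 1.562e-02, 3.125e-02, 3.125e-02]  (obs o_0=5)
t=1: δ = [7.812e-03, 3.906e-03, 1.953e-03, 5.859e-03]  ψ = [0, 0, 0, 0]  (obs o_1=4)
t=2: δ = [2.441e-04, 4.883e-04, 5.493e-04, 3.662e-04]  ψ = [0, 0, 3, 0]  (obs o_2=1)
t=3: δ = [3.433e-05, 1.717e-05, 2.289e-05, 1.717e-05]  ψ = [2, 2, 1, 2]  (obs o_3=4)
t=4: δ = [1.073e-06, 2.146e-06, 1.609e-06, 1.609e-06]  ψ = [0, 0, 1, 0]  (obs o_4=1)
t=5: δ = [1.006e-07, 6.706e-08, 2.012e-07, 7.544e-08]  ψ = [2, 1, 1, 3]  (obs o_5=5)
backtrack: best end state = 2; path = [0, 3, 2, 0, 1, 2]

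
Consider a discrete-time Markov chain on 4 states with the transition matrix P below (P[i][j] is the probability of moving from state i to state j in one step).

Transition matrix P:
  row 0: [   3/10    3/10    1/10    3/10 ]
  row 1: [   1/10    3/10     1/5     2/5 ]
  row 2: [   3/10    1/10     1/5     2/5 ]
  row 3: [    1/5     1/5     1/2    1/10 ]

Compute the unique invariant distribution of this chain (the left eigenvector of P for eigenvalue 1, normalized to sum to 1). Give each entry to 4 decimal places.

Balance equations π_j = Σ_i π_i·P[i][j]:
  π_0 = 3/10·π_0 + 1/10·π_1 + 3/10·π_2 + 1/5·π_3
  π_1 = 3/10·π_0 + 3/10·π_1 + 1/10·π_2 + 1/5·π_3
  π_2 = 1/10·π_0 + 1/5·π_1 + 1/5·π_2 + 1/2·π_3
  normalize: π_0 + π_1 + π_2 + π_3 = 1
Solving the linear system gives exactly π = [123/541, 118/541, 143/541, 157/541].

π = [0.2274, 0.2181, 0.2643, 0.2902]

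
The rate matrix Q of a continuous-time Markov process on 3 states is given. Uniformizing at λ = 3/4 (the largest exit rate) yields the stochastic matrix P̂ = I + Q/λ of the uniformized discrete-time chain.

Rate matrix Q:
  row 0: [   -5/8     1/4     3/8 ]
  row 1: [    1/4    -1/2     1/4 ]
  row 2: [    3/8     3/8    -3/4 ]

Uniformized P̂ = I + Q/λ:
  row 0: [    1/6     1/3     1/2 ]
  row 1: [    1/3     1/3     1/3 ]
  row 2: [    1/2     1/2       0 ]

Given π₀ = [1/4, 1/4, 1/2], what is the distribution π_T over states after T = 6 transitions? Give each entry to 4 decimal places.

t=0: π = [0.2500, 0.2500, 0.5000]
t=1: π = [0.3750, 0.4167, 0.2083]
t=2: π = [0.3056, 0.3681, 0.3264]
t=3: π = [0.3368, 0.3877, 0.2755]
t=4: π = [0.3231, 0.3792, 0.2976]
t=5: π = [0.3291, 0.3829, 0.2880]
t=6: π = [0.3265, 0.3813, 0.2922]

π = [0.3265, 0.3813, 0.2922]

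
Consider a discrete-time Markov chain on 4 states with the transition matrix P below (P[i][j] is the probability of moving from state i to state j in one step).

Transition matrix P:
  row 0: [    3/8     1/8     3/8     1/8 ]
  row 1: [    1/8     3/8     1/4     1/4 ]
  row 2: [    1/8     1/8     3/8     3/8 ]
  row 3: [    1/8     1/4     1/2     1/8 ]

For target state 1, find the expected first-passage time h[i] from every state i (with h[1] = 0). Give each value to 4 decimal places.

h = [6.5263, 0.0000, 6.3158, 5.6842]

First-step conditioning: h[1] = 0; for i ≠ 1, h[i] = 1 + Σ_k P[i][k]·h[k].
  h[0] = 1 + 3/8·h[0] + 3/8·h[2] + 1/8·h[3]
  h[2] = 1 + 1/8·h[0] + 3/8·h[2] + 3/8·h[3]
  h[3] = 1 + 1/8·h[0] + 1/2·h[2] + 1/8·h[3]
Solving the 3×3 linear system over states ≠ 1 gives exactly h = [124/19, 0, 120/19, 108/19] (h[1] = 0 is the target).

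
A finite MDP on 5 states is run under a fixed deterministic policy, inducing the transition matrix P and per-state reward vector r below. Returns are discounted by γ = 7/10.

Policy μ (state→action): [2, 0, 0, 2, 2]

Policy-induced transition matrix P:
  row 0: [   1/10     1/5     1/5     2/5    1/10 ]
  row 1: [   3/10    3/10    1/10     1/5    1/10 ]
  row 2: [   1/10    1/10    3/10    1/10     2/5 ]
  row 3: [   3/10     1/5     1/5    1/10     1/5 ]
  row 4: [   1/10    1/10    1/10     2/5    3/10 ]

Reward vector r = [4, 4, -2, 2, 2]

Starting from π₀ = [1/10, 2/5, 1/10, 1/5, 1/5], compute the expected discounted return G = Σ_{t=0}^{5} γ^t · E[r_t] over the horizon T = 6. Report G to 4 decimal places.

t=0: π = [0.1000, 0.4000, 0.1000, 0.2000, 0.2000], E[r] = 2.6000, γ^t·E[r] = 2.600000, running G = 2.600000
t=1: π = [0.2200, 0.2100, 0.1500, 0.2300, 0.1900], E[r] = 2.2600, γ^t·E[r] = 1.582000, running G = 4.182000
t=2: π = [0.1880, 0.1870, 0.1750, 0.2440, 0.2060], E[r] = 2.0500, γ^t·E[r] = 1.004500, running G = 5.186500
t=3: π = [0.1862, 0.1806, 0.1782, 0.2369, 0.2181], E[r] = 2.0208, γ^t·E[r] = 0.693134, running G = 5.879634
t=4: π = [0.1835, 0.1784, 0.1780, 0.2394, 0.2208], E[r] = 2.0121, γ^t·E[r] = 0.483096, running G = 6.362730
t=5: π = [0.1836, 0.1780, 0.1779, 0.2391, 0.2215], E[r] = 2.0116, γ^t·E[r] = 0.338082, running G = 6.700812

G = 6.7008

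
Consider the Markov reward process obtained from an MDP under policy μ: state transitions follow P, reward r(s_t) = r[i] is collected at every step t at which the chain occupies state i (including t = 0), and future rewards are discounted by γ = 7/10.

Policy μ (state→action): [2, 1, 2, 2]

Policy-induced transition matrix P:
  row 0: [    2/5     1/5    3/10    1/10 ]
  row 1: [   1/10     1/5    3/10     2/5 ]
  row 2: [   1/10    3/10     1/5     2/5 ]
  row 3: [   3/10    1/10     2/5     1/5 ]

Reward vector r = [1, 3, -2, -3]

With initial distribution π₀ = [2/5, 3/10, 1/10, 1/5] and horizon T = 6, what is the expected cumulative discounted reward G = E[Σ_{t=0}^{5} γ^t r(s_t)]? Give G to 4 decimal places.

G = -0.5829

t=0: π = [0.4000, 0.3000, 0.1000, 0.2000], E[r] = 0.5000, γ^t·E[r] = 0.500000, running G = 0.500000
t=1: π = [0.2600, 0.1900, 0.3100, 0.2400], E[r] = -0.5100, γ^t·E[r] = -0.357000, running G = 0.143000
t=2: π = [0.2260, 0.2070, 0.2930, 0.2740], E[r] = -0.5610, γ^t·E[r] = -0.274890, running G = -0.131890
t=3: π = [0.2226, 0.2019, 0.2981, 0.2774], E[r] = -0.6001, γ^t·E[r] = -0.205834, running G = -0.337724
t=4: π = [0.2223, 0.2021, 0.2979, 0.2777], E[r] = -0.6006, γ^t·E[r] = -0.144206, running G = -0.481931
t=5: π = [0.2222, 0.2020, 0.2980, 0.2778], E[r] = -0.6010, γ^t·E[r] = -0.101010, running G = -0.582941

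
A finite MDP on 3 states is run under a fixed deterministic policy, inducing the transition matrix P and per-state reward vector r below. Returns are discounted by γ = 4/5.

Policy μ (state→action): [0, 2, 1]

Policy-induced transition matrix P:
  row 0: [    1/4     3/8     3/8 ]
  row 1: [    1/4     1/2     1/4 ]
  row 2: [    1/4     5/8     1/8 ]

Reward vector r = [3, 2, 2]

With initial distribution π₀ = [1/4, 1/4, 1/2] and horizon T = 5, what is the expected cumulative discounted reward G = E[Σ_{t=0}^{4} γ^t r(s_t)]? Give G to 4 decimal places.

G = 7.5636

t=0: π = [0.2500, 0.2500, 0.5000], E[r] = 2.2500, γ^t·E[r] = 2.250000, running G = 2.250000
t=1: π = [0.2500, 0.5313, 0.2188], E[r] = 2.2500, γ^t·E[r] = 1.800000, running G = 4.050000
t=2: π = [0.2500, 0.4961, 0.2539], E[r] = 2.2500, γ^t·E[r] = 1.440000, running G = 5.490000
t=3: π = [0.2500, 0.5005, 0.2495], E[r] = 2.2500, γ^t·E[r] = 1.152000, running G = 6.642000
t=4: π = [0.2500, 0.4999, 0.2501], E[r] = 2.2500, γ^t·E[r] = 0.921600, running G = 7.563600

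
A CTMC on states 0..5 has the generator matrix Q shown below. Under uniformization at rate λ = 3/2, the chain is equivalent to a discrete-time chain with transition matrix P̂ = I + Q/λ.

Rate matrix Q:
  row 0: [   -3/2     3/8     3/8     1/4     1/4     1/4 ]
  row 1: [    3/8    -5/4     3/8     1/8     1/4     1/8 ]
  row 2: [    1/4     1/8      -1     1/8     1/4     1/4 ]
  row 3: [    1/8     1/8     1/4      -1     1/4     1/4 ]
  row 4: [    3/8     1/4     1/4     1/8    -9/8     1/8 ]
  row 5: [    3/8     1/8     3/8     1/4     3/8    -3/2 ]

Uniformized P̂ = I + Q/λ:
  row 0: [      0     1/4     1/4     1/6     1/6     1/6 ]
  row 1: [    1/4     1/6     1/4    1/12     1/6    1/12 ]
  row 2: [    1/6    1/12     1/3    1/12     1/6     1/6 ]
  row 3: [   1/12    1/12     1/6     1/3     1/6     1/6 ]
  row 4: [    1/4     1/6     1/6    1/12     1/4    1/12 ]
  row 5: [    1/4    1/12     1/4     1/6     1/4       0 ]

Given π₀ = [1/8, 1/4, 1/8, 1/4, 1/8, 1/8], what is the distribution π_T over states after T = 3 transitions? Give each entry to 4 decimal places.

π = [0.1649, 0.1377, 0.2416, 0.1440, 0.1927, 0.1191]

t=0: π = [0.1250, 0.2500, 0.1250, 0.2500, 0.1250, 0.1250]
t=1: π = [0.1667, 0.1354, 0.2292, 0.1667, 0.1875, 0.1146]
t=2: π = [0.1615, 0.1380, 0.2396, 0.1484, 0.1918, 0.1207]
t=3: π = [0.1649, 0.1377, 0.2416, 0.1440, 0.1927, 0.1191]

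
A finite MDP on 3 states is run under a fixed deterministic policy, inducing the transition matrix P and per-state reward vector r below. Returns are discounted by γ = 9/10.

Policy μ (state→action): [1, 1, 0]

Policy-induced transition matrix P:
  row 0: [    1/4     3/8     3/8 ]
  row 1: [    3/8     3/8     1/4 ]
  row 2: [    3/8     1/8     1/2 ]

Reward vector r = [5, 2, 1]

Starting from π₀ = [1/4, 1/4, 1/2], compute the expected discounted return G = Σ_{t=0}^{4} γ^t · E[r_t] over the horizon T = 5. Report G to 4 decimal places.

t=0: π = [0.2500, 0.2500, 0.5000], E[r] = 2.2500, γ^t·E[r] = 2.250000, running G = 2.250000
t=1: π = [0.3438, 0.2500, 0.4063], E[r] = 2.6250, γ^t·E[r] = 2.362500, running G = 4.612500
t=2: π = [0.3320, 0.2734, 0.3945], E[r] = 2.6016, γ^t·E[r] = 2.107266, running G = 6.719766
t=3: π = [0.3335, 0.2764, 0.3901], E[r] = 2.6104, γ^t·E[r] = 1.902946, running G = 8.622712
t=4: π = [0.3333, 0.2775, 0.3892], E[r] = 2.6107, γ^t·E[r] = 1.712892, running G = 10.335604

G = 10.3356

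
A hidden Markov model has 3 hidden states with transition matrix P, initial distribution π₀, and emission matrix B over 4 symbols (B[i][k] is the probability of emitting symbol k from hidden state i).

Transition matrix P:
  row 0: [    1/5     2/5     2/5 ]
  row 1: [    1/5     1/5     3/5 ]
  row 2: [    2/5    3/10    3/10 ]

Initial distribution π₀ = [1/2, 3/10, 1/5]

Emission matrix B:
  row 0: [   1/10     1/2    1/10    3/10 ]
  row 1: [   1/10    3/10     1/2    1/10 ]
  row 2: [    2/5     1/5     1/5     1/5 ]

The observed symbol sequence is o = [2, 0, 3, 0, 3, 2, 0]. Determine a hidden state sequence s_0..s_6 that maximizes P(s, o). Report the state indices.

t=0: δ = [5.000e-02, 1.500e-01, 4.000e-02]  (obs o_0=2)
t=1: δ = [3.000e-03, 3.000e-03, 3.600e-02]  ψ = [1, 1, 1]  (obs o_1=0)
t=2: δ = [4.320e-03, 1.080e-03, 2.160e-03]  ψ = [2, 2, 2]  (obs o_2=3)
t=3: δ = [8.640e-05, 1.728e-04, 6.912e-04]  ψ = [0, 0, 0]  (obs o_3=0)
t=4: δ = [8.294e-05, 2.074e-05, 4.147e-05]  ψ = [2, 2, 2]  (obs o_4=3)
t=5: δ = [1.659e-06, 1.659e-05, 6.636e-06]  ψ = [0, 0, 0]  (obs o_5=2)
t=6: δ = [3.318e-07, 3.318e-07, 3.981e-06]  ψ = [1, 1, 1]  (obs o_6=0)
backtrack: best end state = 2; path = [1, 2, 0, 2, 0, 1, 2]

path = [1, 2, 0, 2, 0, 1, 2]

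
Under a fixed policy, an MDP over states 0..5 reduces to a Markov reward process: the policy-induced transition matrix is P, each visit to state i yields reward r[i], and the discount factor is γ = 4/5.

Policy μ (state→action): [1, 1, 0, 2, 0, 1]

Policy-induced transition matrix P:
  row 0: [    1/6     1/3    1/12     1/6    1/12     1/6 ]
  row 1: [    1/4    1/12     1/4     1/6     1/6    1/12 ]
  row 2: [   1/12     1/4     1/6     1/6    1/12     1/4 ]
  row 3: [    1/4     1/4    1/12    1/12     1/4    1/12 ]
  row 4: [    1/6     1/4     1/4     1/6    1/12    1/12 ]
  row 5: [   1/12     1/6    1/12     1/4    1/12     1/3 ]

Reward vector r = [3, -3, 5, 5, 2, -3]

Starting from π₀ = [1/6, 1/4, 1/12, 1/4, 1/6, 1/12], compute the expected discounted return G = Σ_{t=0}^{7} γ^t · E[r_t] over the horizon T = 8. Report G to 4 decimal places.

G = 5.5441

t=0: π = [0.1667, 0.2500, 0.0833, 0.2500, 0.1667, 0.0833], E[r] = 1.5000, γ^t·E[r] = 1.500000, running G = 1.500000
t=1: π = [0.1944, 0.2153, 0.1597, 0.1528, 0.1458, 0.1319], E[r] = 1.3958, γ^t·E[r] = 1.116667, running G = 2.616667
t=2: π = [0.1730, 0.2193, 0.1568, 0.1649, 0.1267, 0.1591], E[r] = 1.2459, γ^t·E[r] = 0.797407, running G = 3.414074
t=3: π = [0.1724, 0.2146, 0.1541, 0.1662, 0.1291, 0.1637], E[r] = 1.2418, γ^t·E[r] = 0.635778, running G = 4.049852
t=4: π = [0.1719, 0.2150, 0.1535, 0.1665, 0.1289, 0.1643], E[r] = 1.2354, γ^t·E[r] = 0.506021, running G = 4.555873
t=5: π = [0.1720, 0.2148, 0.1534, 0.1665, 0.1290, 0.1643], E[r] = 1.2361, γ^t·E[r] = 0.405057, running G = 4.960930
t=6: π = [0.1720, 0.2148, 0.1534, 0.1665, 0.1290, 0.1643], E[r] = 1.2359, γ^t·E[r] = 0.323989, running G = 5.284919
t=7: π = [0.1720, 0.2148, 0.1534, 0.1665, 0.1290, 0.1643], E[r] = 1.2360, γ^t·E[r] = 0.259202, running G = 5.544121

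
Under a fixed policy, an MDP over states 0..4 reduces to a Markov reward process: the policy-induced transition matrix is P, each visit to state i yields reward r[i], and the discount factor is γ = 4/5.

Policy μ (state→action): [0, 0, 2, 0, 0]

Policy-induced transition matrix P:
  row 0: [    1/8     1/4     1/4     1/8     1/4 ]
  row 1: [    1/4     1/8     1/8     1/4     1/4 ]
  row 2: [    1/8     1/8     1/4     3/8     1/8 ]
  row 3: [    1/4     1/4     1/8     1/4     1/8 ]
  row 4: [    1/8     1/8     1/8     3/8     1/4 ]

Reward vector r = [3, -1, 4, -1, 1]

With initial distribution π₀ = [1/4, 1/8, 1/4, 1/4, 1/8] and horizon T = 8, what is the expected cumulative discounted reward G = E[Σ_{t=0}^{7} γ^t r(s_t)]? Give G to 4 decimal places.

t=0: π = [0.2500, 0.1250, 0.2500, 0.2500, 0.1250], E[r] = 1.5000, γ^t·E[r] = 1.500000, running G = 1.500000
t=1: π = [0.1719, 0.1875, 0.1875, 0.2656, 0.1875], E[r] = 1.0000, γ^t·E[r] = 0.800000, running G = 2.300000
t=2: π = [0.1816, 0.1797, 0.1699, 0.2754, 0.1934], E[r] = 0.9629, γ^t·E[r] = 0.616250, running G = 2.916250
t=3: π = [0.1819, 0.1821, 0.1689, 0.2727, 0.1943], E[r] = 0.9609, γ^t·E[r] = 0.492000, running G = 3.408250
t=4: π = [0.1819, 0.1818, 0.1689, 0.2727, 0.1948], E[r] = 0.9613, γ^t·E[r] = 0.393738, running G = 3.801988
t=5: π = [0.1818, 0.1818, 0.1688, 0.2727, 0.1948], E[r] = 0.9611, γ^t·E[r] = 0.314920, running G = 4.116908
t=6: π = [0.1818, 0.1818, 0.1688, 0.2727, 0.1948], E[r] = 0.9610, γ^t·E[r] = 0.251930, running G = 4.368837
t=7: π = [0.1818, 0.1818, 0.1688, 0.2727, 0.1948], E[r] = 0.9610, γ^t·E[r] = 0.201544, running G = 4.570382

G = 4.5704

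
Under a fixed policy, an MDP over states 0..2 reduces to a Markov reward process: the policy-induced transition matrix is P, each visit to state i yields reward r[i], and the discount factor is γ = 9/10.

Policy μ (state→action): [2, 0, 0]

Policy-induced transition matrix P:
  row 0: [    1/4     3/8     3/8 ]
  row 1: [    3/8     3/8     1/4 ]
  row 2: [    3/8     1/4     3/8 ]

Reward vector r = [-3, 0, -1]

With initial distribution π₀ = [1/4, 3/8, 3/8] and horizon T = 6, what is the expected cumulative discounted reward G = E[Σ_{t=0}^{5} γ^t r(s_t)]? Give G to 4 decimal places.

G = -6.0602

t=0: π = [0.2500, 0.3750, 0.3750], E[r] = -1.1250, γ^t·E[r] = -1.125000, running G = -1.125000
t=1: π = [0.3438, 0.3281, 0.3281], E[r] = -1.3594, γ^t·E[r] = -1.223438, running G = -2.348438
t=2: π = [0.3320, 0.3340, 0.3340], E[r] = -1.3301, γ^t·E[r] = -1.077363, running G = -3.425801
t=3: π = [0.3335, 0.3333, 0.3333], E[r] = -1.3337, γ^t·E[r] = -0.972297, running G = -4.398097
t=4: π = [0.3333, 0.3333, 0.3333], E[r] = -1.3333, γ^t·E[r] = -0.874767, running G = -5.272864
t=5: π = [0.3333, 0.3333, 0.3333], E[r] = -1.3333, γ^t·E[r] = -0.787324, running G = -6.060188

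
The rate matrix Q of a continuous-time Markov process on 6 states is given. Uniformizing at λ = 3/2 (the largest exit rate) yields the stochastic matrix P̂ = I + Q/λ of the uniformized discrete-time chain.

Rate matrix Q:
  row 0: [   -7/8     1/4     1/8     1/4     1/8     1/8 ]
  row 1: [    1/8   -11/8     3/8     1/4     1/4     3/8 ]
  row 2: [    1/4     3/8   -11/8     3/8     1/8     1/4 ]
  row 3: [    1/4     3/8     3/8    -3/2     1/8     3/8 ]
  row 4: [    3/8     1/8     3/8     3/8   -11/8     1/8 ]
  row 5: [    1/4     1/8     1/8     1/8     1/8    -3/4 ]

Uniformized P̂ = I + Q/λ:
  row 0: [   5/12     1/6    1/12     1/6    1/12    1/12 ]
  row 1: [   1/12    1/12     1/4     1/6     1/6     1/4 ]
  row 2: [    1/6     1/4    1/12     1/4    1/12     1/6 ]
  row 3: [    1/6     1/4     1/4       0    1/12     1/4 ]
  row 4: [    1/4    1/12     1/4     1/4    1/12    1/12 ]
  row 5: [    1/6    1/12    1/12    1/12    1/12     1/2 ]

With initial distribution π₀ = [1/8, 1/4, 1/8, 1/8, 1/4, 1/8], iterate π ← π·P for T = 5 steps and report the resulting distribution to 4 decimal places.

π = [0.2161, 0.1499, 0.1481, 0.1426, 0.0958, 0.2474]

t=0: π = [0.1250, 0.2500, 0.1250, 0.1250, 0.2500, 0.1250]
t=1: π = [0.1979, 0.1354, 0.1875, 0.1667, 0.1042, 0.2083]
t=2: π = [0.2135, 0.1589, 0.1510, 0.1458, 0.0946, 0.2361]
t=3: π = [0.2147, 0.1506, 0.1499, 0.1432, 0.0966, 0.2451]
t=4: π = [0.2158, 0.1501, 0.1484, 0.1429, 0.0959, 0.2469]
t=5: π = [0.2161, 0.1499, 0.1481, 0.1426, 0.0958, 0.2474]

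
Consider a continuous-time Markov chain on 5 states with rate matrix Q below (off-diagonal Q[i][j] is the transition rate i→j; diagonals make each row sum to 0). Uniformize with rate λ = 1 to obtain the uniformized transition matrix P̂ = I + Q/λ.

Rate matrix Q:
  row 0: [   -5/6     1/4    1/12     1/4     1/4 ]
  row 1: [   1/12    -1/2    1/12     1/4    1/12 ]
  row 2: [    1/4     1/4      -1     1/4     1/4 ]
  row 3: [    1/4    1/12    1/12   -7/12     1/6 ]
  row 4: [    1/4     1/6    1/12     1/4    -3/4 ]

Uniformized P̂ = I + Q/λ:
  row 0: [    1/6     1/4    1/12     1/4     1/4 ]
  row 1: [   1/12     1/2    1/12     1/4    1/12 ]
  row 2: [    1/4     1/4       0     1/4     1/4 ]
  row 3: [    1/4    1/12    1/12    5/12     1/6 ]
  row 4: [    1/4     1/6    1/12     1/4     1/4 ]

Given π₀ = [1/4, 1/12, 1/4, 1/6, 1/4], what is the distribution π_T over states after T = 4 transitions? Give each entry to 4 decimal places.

t=0: π = [0.2500, 0.0833, 0.2500, 0.1667, 0.2500]
t=1: π = [0.2153, 0.2222, 0.0625, 0.2778, 0.2222]
t=2: π = [0.1950, 0.2407, 0.0781, 0.2963, 0.1898]
t=3: π = [0.1936, 0.2450, 0.0768, 0.2994, 0.1852]
t=4: π = [0.1930, 0.2459, 0.0769, 0.2999, 0.1842]

π = [0.1930, 0.2459, 0.0769, 0.2999, 0.1842]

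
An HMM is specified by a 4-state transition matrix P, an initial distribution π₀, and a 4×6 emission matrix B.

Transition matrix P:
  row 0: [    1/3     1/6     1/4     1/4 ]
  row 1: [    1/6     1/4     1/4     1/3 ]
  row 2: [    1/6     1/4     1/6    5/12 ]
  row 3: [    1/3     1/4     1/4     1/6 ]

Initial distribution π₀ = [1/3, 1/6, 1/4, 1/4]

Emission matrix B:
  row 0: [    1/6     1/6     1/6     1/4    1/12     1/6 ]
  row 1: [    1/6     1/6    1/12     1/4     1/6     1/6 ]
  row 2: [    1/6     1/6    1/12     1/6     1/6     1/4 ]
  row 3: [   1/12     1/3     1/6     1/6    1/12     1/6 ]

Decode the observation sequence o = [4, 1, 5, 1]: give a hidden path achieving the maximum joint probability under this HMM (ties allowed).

path = [2, 3, 2, 3]

t=0: δ = [2.778e-02, 2.778e-02, 4.167e-02, 2.083e-02]  (obs o_0=4)
t=1: δ = [1.543e-03, 1.736e-03, 1.157e-03, 5.787e-03]  ψ = [0, 2, 0, 2]  (obs o_1=1)
t=2: δ = [3.215e-04, 2.411e-04, 3.617e-04, 1.608e-04]  ψ = [3, 3, 3, 3]  (obs o_2=5)
t=3: δ = [1.786e-05, 1.507e-05, 1.340e-05, 5.023e-05]  ψ = [0, 2, 0, 2]  (obs o_3=1)
backtrack: best end state = 3; path = [2, 3, 2, 3]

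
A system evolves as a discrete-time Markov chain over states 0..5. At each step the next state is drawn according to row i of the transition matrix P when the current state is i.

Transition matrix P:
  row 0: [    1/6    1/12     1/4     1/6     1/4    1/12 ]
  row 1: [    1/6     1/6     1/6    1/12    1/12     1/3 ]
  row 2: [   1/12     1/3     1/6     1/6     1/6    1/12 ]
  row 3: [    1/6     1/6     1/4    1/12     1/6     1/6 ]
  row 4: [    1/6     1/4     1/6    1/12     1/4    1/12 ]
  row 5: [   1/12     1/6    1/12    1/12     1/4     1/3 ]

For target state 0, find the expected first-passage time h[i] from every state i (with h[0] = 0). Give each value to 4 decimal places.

First-step conditioning: h[0] = 0; for i ≠ 0, h[i] = 1 + Σ_k P[i][k]·h[k].
  h[1] = 1 + 1/6·h[1] + 1/6·h[2] + 1/12·h[3] + 1/12·h[4] + 1/3·h[5]
  h[2] = 1 + 1/3·h[1] + 1/6·h[2] + 1/6·h[3] + 1/6·h[4] + 1/12·h[5]
  h[3] = 1 + 1/6·h[1] + 1/4·h[2] + 1/12·h[3] + 1/6·h[4] + 1/6·h[5]
  h[4] = 1 + 1/4·h[1] + 1/6·h[2] + 1/12·h[3] + 1/4·h[4] + 1/12·h[5]
  h[5] = 1 + 1/6·h[1] + 1/12·h[2] + 1/12·h[3] + 1/4·h[4] + 1/3·h[5]
Solving the 5×5 linear system over states ≠ 0 gives exactly h = [0, 211188/28325, 224304/28325, 209268/28325, 206472/28325, 20628/2575] (h[0] = 0 is the target).

h = [0.0000, 7.4559, 7.9189, 7.3881, 7.2894, 8.0109]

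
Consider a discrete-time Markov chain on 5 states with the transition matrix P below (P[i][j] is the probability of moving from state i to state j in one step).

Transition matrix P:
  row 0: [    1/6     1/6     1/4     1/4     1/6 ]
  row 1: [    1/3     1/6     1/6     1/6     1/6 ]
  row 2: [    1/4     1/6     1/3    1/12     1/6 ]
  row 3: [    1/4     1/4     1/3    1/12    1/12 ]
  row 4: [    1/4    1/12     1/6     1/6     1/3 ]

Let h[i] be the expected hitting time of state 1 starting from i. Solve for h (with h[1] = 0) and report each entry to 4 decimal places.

h = [6.0645, 0.0000, 6.1505, 5.5914, 6.7097]

First-step conditioning: h[1] = 0; for i ≠ 1, h[i] = 1 + Σ_k P[i][k]·h[k].
  h[0] = 1 + 1/6·h[0] + 1/4·h[2] + 1/4·h[3] + 1/6·h[4]
  h[2] = 1 + 1/4·h[0] + 1/3·h[2] + 1/12·h[3] + 1/6·h[4]
  h[3] = 1 + 1/4·h[0] + 1/3·h[2] + 1/12·h[3] + 1/12·h[4]
  h[4] = 1 + 1/4·h[0] + 1/6·h[2] + 1/6·h[3] + 1/3·h[4]
Solving the 4×4 linear system over states ≠ 1 gives exactly h = [188/31, 0, 572/93, 520/93, 208/31] (h[1] = 0 is the target).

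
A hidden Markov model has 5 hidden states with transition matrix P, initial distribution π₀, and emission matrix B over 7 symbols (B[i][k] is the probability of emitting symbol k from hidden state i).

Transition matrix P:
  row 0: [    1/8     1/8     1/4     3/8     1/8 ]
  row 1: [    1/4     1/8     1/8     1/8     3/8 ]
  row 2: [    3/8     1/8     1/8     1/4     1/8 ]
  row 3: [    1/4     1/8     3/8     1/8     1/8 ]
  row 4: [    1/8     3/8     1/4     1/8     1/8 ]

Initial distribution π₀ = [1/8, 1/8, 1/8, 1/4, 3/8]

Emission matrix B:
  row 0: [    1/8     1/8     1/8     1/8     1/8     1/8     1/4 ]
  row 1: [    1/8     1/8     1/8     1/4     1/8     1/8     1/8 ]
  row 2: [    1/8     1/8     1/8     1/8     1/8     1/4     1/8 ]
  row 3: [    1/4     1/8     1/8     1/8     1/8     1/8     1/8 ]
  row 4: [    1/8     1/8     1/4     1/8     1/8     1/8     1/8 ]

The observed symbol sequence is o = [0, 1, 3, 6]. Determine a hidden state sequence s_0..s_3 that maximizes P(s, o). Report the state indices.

t=0: δ = [1.562e-02, 1.562e-02, 1.562e-02, 6.250e-02, 4.688e-02]  (obs o_0=0)
t=1: δ = [1.953e-03, 2.197e-03, 2.930e-03, 9.766e-04, 9.766e-04]  ψ = [3, 4, 3, 3, 3]  (obs o_1=1)
t=2: δ = [1.373e-04, 9.155e-05, 6.104e-05, 9.155e-05, 1.030e-04]  ψ = [2, 2, 0, 0, 1]  (obs o_2=3)
t=3: δ = [5.722e-06, 4.828e-06, 4.292e-06, 6.437e-06, 4.292e-06]  ψ = [1, 4, 0, 0, 1]  (obs o_3=6)
backtrack: best end state = 3; path = [3, 2, 0, 3]

path = [3, 2, 0, 3]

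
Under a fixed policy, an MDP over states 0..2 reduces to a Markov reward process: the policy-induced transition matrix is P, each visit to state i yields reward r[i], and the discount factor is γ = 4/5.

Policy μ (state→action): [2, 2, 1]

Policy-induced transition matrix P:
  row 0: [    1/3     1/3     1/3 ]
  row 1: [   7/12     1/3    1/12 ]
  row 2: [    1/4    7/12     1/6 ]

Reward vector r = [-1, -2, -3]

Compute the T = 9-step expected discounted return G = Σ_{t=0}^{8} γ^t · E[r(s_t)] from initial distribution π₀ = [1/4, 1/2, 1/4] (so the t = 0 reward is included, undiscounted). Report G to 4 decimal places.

t=0: π = [0.2500, 0.5000, 0.2500], E[r] = -2.0000, γ^t·E[r] = -2.000000, running G = -2.000000
t=1: π = [0.4375, 0.3958, 0.1667], E[r] = -1.7292, γ^t·E[r] = -1.383333, running G = -3.383333
t=2: π = [0.4184, 0.3750, 0.2066], E[r] = -1.7882, γ^t·E[r] = -1.144444, running G = -4.527778
t=3: π = [0.4099, 0.3850, 0.2052], E[r] = -1.7953, γ^t·E[r] = -0.919185, running G = -5.446963
t=4: π = [0.4125, 0.3846, 0.2029], E[r] = -1.7904, γ^t·E[r] = -0.733353, running G = -6.180316
t=5: π = [0.4126, 0.3841, 0.2034], E[r] = -1.7908, γ^t·E[r] = -0.586803, running G = -6.767119
t=6: π = [0.4124, 0.3842, 0.2034], E[r] = -1.7910, γ^t·E[r] = -0.469506, running G = -7.236626
t=7: π = [0.4124, 0.3842, 0.2034], E[r] = -1.7910, γ^t·E[r] = -0.375592, running G = -7.612217
t=8: π = [0.4124, 0.3842, 0.2034], E[r] = -1.7910, γ^t·E[r] = -0.300473, running G = -7.912690

G = -7.9127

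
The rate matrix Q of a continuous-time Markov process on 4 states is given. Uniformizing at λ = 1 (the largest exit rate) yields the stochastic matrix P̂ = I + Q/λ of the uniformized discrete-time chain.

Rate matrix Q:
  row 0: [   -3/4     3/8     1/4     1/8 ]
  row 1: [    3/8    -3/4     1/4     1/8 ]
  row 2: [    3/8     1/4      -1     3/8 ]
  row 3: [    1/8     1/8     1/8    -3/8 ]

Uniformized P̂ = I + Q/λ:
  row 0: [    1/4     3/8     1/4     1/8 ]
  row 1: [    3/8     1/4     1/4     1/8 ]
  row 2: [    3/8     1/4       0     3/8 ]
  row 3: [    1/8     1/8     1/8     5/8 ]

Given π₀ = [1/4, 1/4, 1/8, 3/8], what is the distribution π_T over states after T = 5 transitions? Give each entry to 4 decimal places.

π = [0.2590, 0.2405, 0.1666, 0.3339]

t=0: π = [0.2500, 0.2500, 0.1250, 0.3750]
t=1: π = [0.2500, 0.2344, 0.1719, 0.3438]
t=2: π = [0.2578, 0.2383, 0.1641, 0.3398]
t=3: π = [0.2578, 0.2397, 0.1665, 0.3359]
t=4: π = [0.2588, 0.2402, 0.1664, 0.3346]
t=5: π = [0.2590, 0.2405, 0.1666, 0.3339]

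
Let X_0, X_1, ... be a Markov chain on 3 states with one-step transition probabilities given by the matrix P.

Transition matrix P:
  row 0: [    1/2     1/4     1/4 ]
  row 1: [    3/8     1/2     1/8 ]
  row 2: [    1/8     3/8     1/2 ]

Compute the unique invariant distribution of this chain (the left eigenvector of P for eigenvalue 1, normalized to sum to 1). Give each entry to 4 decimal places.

Balance equations π_j = Σ_i π_i·P[i][j]:
  π_0 = 1/2·π_0 + 3/8·π_1 + 1/8·π_2
  π_1 = 1/4·π_0 + 1/2·π_1 + 3/8·π_2
  normalize: π_0 + π_1 + π_2 = 1
Solving the linear system gives exactly π = [13/37, 14/37, 10/37].

π = [0.3514, 0.3784, 0.2703]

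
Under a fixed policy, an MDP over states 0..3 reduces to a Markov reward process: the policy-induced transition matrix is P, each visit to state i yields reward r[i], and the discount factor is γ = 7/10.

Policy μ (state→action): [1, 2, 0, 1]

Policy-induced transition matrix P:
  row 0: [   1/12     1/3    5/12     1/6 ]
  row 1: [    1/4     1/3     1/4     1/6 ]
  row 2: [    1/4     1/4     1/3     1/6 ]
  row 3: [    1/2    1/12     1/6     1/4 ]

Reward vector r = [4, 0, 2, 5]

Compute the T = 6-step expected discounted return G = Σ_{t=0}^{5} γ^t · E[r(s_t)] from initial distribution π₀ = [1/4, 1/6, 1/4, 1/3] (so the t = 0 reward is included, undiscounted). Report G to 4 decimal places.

G = 8.1994

t=0: π = [0.2500, 0.1667, 0.2500, 0.3333], E[r] = 3.1667, γ^t·E[r] = 3.166667, running G = 3.166667
t=1: π = [0.2917, 0.2292, 0.2847, 0.1944], E[r] = 2.7083, γ^t·E[r] = 1.895833, running G = 5.062500
t=2: π = [0.2500, 0.2610, 0.3061, 0.1829], E[r] = 2.5266, γ^t·E[r] = 1.238044, running G = 6.300544
t=3: π = [0.2541, 0.2621, 0.3019, 0.1819], E[r] = 2.5296, γ^t·E[r] = 0.867656, running G = 7.168200
t=4: π = [0.2531, 0.2627, 0.3023, 0.1818], E[r] = 2.5264, γ^t·E[r] = 0.606578, running G = 7.774778
t=5: π = [0.2533, 0.2627, 0.3022, 0.1818], E[r] = 2.5266, γ^t·E[r] = 0.424650, running G = 8.199429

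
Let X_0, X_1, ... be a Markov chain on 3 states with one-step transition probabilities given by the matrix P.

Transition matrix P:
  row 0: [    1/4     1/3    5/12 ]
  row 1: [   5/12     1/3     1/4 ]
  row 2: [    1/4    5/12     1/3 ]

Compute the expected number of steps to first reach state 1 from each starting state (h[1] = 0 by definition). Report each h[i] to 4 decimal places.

First-step conditioning: h[1] = 0; for i ≠ 1, h[i] = 1 + Σ_k P[i][k]·h[k].
  h[0] = 1 + 1/4·h[0] + 5/12·h[2]
  h[2] = 1 + 1/4·h[0] + 1/3·h[2]
Solving the 2×2 linear system over states ≠ 1 gives exactly h = [52/19, 0, 48/19] (h[1] = 0 is the target).

h = [2.7368, 0.0000, 2.5263]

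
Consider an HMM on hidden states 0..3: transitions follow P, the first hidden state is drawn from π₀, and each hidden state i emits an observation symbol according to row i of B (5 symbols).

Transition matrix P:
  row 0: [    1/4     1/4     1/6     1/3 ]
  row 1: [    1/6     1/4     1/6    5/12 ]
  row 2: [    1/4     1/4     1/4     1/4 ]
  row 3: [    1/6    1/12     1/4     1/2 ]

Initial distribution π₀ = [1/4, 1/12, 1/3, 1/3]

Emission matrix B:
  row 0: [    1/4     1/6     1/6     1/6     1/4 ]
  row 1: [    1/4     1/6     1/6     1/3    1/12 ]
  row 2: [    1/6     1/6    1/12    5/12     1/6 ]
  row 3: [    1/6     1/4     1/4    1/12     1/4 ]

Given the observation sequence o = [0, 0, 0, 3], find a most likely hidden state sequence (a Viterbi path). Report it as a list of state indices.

t=0: δ = [6.250e-02, 2.083e-02, 5.556e-02, 5.556e-02]  (obs o_0=0)
t=1: δ = [3.906e-03, 3.906e-03, 2.315e-03, 4.630e-03]  ψ = [0, 0, 2, 3]  (obs o_1=0)
t=2: δ = [2.441e-04, 2.441e-04, 1.929e-04, 3.858e-04]  ψ = [0, 0, 3, 3]  (obs o_2=0)
t=3: δ = [1.072e-05, 2.035e-05, 4.019e-05, 1.608e-05]  ψ = [3, 0, 3, 3]  (obs o_3=3)
backtrack: best end state = 2; path = [3, 3, 3, 2]

path = [3, 3, 3, 2]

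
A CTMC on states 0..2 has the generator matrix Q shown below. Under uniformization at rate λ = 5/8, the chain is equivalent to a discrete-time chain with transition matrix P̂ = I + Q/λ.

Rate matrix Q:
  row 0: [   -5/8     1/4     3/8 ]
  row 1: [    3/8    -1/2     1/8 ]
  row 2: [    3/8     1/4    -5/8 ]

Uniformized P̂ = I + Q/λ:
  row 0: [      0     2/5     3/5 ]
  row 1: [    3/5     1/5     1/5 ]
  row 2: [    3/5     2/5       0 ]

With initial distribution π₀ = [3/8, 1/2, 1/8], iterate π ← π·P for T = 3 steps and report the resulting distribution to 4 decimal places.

t=0: π = [0.3750, 0.5000, 0.1250]
t=1: π = [0.3750, 0.3000, 0.3250]
t=2: π = [0.3750, 0.3400, 0.2850]
t=3: π = [0.3750, 0.3320, 0.2930]

π = [0.3750, 0.3320, 0.2930]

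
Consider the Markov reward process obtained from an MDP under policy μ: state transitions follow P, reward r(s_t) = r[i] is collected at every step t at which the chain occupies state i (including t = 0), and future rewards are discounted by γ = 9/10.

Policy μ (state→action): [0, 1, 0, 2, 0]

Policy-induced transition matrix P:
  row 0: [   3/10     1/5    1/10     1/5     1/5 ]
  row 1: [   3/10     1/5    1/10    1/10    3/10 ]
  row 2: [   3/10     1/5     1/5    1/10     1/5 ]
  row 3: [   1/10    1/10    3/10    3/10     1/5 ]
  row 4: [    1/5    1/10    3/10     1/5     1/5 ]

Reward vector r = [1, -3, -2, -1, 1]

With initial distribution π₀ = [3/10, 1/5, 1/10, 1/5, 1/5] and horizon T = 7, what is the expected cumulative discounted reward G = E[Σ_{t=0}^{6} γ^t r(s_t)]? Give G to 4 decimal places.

t=0: π = [0.3000, 0.2000, 0.1000, 0.2000, 0.2000], E[r] = -0.5000, γ^t·E[r] = -0.500000, running G = -0.500000
t=1: π = [0.2400, 0.1600, 0.1900, 0.1900, 0.2200], E[r] = -0.5900, γ^t·E[r] = -0.531000, running G = -1.031000
t=2: π = [0.2400, 0.1590, 0.2010, 0.1840, 0.2160], E[r] = -0.6070, γ^t·E[r] = -0.491670, running G = -1.522670
t=3: π = [0.2416, 0.1600, 0.2001, 0.1824, 0.2159], E[r] = -0.6051, γ^t·E[r] = -0.441118, running G = -1.963788
t=4: π = [0.2419, 0.1602, 0.1997, 0.1822, 0.2160], E[r] = -0.6042, γ^t·E[r] = -0.396383, running G = -2.360171
t=5: π = [0.2420, 0.1602, 0.1996, 0.1822, 0.2160], E[r] = -0.6040, γ^t·E[r] = -0.356671, running G = -2.716841
t=6: π = [0.2420, 0.1602, 0.1996, 0.1822, 0.2160], E[r] = -0.6040, γ^t·E[r] = -0.321004, running G = -3.037845

G = -3.0378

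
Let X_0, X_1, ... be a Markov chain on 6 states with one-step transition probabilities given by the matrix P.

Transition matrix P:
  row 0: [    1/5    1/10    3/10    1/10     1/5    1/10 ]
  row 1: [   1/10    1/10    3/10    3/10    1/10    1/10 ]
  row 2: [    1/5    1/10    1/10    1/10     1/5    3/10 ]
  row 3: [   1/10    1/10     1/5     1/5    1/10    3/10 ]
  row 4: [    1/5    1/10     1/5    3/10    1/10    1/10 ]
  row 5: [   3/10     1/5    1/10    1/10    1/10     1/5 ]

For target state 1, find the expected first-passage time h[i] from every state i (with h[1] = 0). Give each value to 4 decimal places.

First-step conditioning: h[1] = 0; for i ≠ 1, h[i] = 1 + Σ_k P[i][k]·h[k].
  h[0] = 1 + 1/5·h[0] + 3/10·h[2] + 1/10·h[3] + 1/5·h[4] + 1/10·h[5]
  h[2] = 1 + 1/5·h[0] + 1/10·h[2] + 1/10·h[3] + 1/5·h[4] + 3/10·h[5]
  h[3] = 1 + 1/10·h[0] + 1/5·h[2] + 1/5·h[3] + 1/10·h[4] + 3/10·h[5]
  h[4] = 1 + 1/5·h[0] + 1/5·h[2] + 3/10·h[3] + 1/10·h[4] + 1/10·h[5]
  h[5] = 1 + 3/10·h[0] + 1/10·h[2] + 1/10·h[3] + 1/10·h[4] + 1/5·h[5]
Solving the 5×5 linear system over states ≠ 1 gives exactly h = [28345/3363, 0, 9280/1121, 9245/1121, 28280/3363, 25315/3363] (h[1] = 0 is the target).

h = [8.4285, 0.0000, 8.2783, 8.2471, 8.4092, 7.5275]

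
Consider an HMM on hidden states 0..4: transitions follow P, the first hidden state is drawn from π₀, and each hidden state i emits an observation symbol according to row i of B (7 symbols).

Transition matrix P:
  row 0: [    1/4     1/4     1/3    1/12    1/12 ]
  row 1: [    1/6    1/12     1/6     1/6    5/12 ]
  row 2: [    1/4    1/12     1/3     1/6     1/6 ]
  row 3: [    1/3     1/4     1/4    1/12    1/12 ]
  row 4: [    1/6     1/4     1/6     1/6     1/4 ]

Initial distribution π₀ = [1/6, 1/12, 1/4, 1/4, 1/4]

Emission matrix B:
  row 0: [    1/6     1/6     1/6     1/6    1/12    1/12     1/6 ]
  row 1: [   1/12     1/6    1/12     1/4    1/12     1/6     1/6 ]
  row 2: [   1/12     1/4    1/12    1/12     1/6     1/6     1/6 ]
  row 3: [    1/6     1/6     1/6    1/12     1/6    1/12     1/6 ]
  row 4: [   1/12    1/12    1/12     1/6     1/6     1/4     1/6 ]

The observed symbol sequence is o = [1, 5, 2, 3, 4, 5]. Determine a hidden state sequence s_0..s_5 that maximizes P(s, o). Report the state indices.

path = [2, 2, 0, 1, 4, 4]

t=0: δ = [2.778e-02, 1.389e-02, 6.250e-02, 4.167e-02, 2.083e-02]  (obs o_0=1)
t=1: δ = [1.302e-03, 1.736e-03, 3.472e-03, 8.681e-04, 2.604e-03]  ψ = [2, 3, 2, 2, 2]  (obs o_1=5)
t=2: δ = [1.447e-04, 5.425e-05, 9.645e-05, 9.645e-05, 6.028e-05]  ψ = [2, 4, 2, 2, 1]  (obs o_2=2)
t=3: δ = [6.028e-06, 9.042e-06, 4.019e-06, 1.340e-06, 3.768e-06]  ψ = [0, 0, 0, 2, 1]  (obs o_3=3)
t=4: δ = [1.256e-07, 1.256e-07, 3.349e-07, 2.512e-07, 6.279e-07]  ψ = [0, 0, 0, 1, 1]  (obs o_4=4)
t=5: δ = [8.721e-09, 2.616e-08, 1.861e-08, 8.721e-09, 3.925e-08]  ψ = [4, 4, 2, 4, 4]  (obs o_5=5)
backtrack: best end state = 4; path = [2, 2, 0, 1, 4, 4]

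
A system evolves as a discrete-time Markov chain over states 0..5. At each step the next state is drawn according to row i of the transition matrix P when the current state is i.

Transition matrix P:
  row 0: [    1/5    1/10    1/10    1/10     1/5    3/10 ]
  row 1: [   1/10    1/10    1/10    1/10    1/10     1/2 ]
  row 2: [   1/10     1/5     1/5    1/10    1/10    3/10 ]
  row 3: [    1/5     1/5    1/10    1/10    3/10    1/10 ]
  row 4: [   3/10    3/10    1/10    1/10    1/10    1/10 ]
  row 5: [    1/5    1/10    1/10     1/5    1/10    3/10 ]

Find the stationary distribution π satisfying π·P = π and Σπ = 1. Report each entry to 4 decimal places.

π = [0.1880, 0.1527, 0.1111, 0.1276, 0.1443, 0.2762]

Balance equations π_j = Σ_i π_i·P[i][j]:
  π_0 = 1/5·π_0 + 1/10·π_1 + 1/10·π_2 + 1/5·π_3 + 3/10·π_4 + 1/5·π_5
  π_1 = 1/10·π_0 + 1/10·π_1 + 1/5·π_2 + 1/5·π_3 + 3/10·π_4 + 1/10·π_5
  π_2 = 1/10·π_0 + 1/10·π_1 + 1/5·π_2 + 1/10·π_3 + 1/10·π_4 + 1/10·π_5
  π_3 = 1/10·π_0 + 1/10·π_1 + 1/10·π_2 + 1/10·π_3 + 1/10·π_4 + 1/5·π_5
  π_4 = 1/5·π_0 + 1/10·π_1 + 1/10·π_2 + 3/10·π_3 + 1/10·π_4 + 1/10·π_5
  normalize: π_0 + π_1 + π_2 + π_3 + π_4 + π_5 = 1
Solving the linear system gives exactly π = [3175/16884, 15473/101304, 1/9, 1616/12663, 14621/101304, 3497/12663].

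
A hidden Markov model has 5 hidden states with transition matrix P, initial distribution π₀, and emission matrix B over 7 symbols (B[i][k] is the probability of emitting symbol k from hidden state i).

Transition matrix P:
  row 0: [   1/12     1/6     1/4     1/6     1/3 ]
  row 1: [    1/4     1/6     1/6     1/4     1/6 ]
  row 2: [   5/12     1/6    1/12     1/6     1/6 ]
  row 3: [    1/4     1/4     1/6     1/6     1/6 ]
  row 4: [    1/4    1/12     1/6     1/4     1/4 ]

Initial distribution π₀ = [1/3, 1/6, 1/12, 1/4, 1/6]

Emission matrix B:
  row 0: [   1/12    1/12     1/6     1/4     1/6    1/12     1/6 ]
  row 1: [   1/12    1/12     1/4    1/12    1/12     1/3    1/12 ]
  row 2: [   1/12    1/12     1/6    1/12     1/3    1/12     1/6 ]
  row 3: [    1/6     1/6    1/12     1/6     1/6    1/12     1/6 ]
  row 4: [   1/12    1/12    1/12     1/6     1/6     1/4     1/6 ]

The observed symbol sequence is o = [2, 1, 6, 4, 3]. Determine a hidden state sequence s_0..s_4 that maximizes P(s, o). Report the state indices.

path = [0, 2, 0, 2, 0]

t=0: δ = [5.556e-02, 4.167e-02, 1.389e-02, 2.083e-02, 1.389e-02]  (obs o_0=2)
t=1: δ = [8.681e-04, 7.716e-04, 1.157e-03, 1.736e-03, 1.543e-03]  ψ = [1, 0, 0, 1, 0]  (obs o_1=1)
t=2: δ = [8.038e-05, 3.617e-05, 4.823e-05, 6.430e-05, 6.430e-05]  ψ = [2, 3, 3, 4, 4]  (obs o_2=6)
t=3: δ = [3.349e-06, 1.340e-06, 6.698e-06, 2.679e-06, 4.465e-06]  ψ = [2, 3, 0, 4, 0]  (obs o_3=4)
t=4: δ = [6.977e-07, 9.303e-08, 6.977e-08, 1.861e-07, 1.861e-07]  ψ = [2, 2, 0, 2, 0]  (obs o_4=3)
backtrack: best end state = 0; path = [0, 2, 0, 2, 0]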